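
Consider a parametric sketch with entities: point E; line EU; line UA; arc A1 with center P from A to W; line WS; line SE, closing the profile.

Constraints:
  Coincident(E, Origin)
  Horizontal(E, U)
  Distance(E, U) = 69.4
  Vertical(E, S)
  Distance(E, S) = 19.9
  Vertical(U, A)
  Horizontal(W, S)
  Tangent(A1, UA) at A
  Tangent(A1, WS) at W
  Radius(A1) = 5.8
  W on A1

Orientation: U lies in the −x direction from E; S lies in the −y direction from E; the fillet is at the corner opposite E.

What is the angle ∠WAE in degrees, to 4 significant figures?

56.48°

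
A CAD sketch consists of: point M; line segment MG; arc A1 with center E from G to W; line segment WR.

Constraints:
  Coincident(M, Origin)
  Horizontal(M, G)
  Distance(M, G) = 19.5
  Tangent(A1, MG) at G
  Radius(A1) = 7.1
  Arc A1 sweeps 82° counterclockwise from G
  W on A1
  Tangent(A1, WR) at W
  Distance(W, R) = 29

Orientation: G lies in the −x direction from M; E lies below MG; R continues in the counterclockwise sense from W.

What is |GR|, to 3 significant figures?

36.5

M is at the origin; MG is horizontal with |MG| = 19.5 and G on the −x side, so G = (-19.5, 0.00). The tangent condition forces EG to be normal to MG, so E = G + (0, -7.1) = (-19.5, -7.10). On A1, G sits at bearing 90° from E; an 82° counterclockwise sweep puts W at bearing 172°, so W = E + 7.1·(cos 172°, sin 172°) = (-26.5, -6.11). The tangent condition forces EW to be normal to WR, so WR runs along (−sin 172°, cos 172°); with |WR| = 29.0, R = (-30.6, -34.8). Then |GR| = |R − G| = 36.5.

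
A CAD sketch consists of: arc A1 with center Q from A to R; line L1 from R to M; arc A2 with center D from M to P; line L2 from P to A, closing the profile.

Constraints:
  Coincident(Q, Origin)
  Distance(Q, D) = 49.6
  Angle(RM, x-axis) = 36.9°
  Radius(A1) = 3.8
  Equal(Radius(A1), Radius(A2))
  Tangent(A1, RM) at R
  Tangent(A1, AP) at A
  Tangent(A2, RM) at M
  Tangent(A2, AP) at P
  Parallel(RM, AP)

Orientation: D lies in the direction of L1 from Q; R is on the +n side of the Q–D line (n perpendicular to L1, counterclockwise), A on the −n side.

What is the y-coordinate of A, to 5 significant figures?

-3.0388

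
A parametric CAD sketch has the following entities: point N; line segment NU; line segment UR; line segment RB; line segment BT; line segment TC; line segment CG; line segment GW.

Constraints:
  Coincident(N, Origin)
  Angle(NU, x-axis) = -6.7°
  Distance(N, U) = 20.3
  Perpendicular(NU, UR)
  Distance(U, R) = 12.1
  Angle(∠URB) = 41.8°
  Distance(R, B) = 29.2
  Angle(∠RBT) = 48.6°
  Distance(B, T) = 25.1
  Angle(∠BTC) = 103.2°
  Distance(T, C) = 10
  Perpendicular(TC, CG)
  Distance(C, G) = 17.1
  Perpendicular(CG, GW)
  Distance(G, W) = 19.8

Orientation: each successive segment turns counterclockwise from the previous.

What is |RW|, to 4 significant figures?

30.49

TC ⟂ CG, so CG runs at 159.7°; with |CG| = 17.1, G = (12.04, 2.510). CG ⟂ GW, so GW runs at -110.3°; with |GW| = 19.8, W = (5.173, -16.06). Then |RW| = |W − R| = 30.49.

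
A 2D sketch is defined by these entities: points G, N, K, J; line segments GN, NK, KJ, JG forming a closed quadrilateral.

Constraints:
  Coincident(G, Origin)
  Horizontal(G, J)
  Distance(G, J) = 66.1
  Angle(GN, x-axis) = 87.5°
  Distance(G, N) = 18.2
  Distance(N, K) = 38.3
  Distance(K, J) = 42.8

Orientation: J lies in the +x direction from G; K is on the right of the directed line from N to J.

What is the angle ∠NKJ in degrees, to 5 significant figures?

113.30°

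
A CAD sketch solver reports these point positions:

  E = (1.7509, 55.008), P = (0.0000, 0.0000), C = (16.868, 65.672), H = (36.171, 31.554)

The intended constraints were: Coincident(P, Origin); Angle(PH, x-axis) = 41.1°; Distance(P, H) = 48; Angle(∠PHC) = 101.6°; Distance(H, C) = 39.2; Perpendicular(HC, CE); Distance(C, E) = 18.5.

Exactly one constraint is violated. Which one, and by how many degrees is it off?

Perpendicular(HC, CE) — off by 5.70°.

P = (0.00, 0.00) ✓; PH at 41.10° ✓; |PH| = 48.00 ✓; ∠PHC = 101.6° ✓; |HC| = 39.20 ✓; ∠(HC, CE) = 95.70° ✗; |CE| = 18.50 ✓.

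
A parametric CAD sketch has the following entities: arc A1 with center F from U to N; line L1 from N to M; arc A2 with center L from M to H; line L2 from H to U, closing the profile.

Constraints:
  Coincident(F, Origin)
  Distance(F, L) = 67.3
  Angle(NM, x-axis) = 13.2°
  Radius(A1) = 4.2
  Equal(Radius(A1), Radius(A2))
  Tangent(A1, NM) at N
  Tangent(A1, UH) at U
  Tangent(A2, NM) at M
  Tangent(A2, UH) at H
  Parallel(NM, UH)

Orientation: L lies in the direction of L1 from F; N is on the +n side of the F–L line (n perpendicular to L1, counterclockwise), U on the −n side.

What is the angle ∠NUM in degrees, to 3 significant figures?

82.9°

Tangency of A1 to both parallel lines with radius 4.2 puts N and U at F ± 4.2·n: N = (-0.959, 4.09), U = (0.959, -4.09). Equal radii place M and H the same way about L: M = L + 4.2·n = (64.6, 19.5), H = L − 4.2·n = (66.5, 11.3). Then cos ∠NUM = UN·UM / (|UN||UM|), giving 82.9°.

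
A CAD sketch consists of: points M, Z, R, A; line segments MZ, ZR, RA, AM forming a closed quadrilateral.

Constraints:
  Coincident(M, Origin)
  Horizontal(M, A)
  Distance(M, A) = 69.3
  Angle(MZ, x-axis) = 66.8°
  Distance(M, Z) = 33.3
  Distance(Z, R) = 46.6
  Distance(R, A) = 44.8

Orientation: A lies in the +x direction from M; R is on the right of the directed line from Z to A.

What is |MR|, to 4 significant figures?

30.16

Checks: |ZR| = 46.60 ✓; |RA| = 44.80 ✓.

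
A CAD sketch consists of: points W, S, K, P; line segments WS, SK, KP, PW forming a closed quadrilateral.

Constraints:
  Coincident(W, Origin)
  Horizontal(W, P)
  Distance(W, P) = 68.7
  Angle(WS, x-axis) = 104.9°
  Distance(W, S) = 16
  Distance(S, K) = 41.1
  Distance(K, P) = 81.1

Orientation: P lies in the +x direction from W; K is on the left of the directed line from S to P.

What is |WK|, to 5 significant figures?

55.209

W is at the origin; W and P share the same y with |WP| = 68.7 and P in +x, so P = (68.7, 0). WS runs at 104.9° with |WS| = 16.0, so S = (-4.1141, 15.462). K is determined by |SK| = 41.1 and |KP| = 81.1 together: it lies at the intersection of circle(S, 41.1) and circle(P, 81.1). With |SP| = 74.438, the foot of the radical line on SP is 4.3860 from S and the perpendicular offset is √(41.1² − 4.3860²) = 40.865. Taking the left-of-SP solution: K = (8.6647, 54.525).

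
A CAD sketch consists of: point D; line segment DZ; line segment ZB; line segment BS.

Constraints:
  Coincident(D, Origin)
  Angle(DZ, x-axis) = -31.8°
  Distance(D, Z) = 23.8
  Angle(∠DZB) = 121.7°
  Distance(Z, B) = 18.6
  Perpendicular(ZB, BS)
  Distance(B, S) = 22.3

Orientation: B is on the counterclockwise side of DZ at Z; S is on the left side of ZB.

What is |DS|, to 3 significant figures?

31.2

D is at the origin; DZ runs at -31.8° with length 23.8, so Z = 23.8·(cos -31.8°, sin -31.8°) = (20.2, -12.5). ∠DZB = 121.7°, so ZB runs at -31.8° + (180° − 121.7°) = 26.5° from the x-axis; with |ZB| = 18.6, B = Z + 18.6·(cos 26.5°, sin 26.5°) = (36.9, -4.24). The perpendicularity gives BS at right angles to ZB; with |BS| = 22.3 on the left of ZB, S = B + 22.3·(-0.446, 0.895) = (26.9, 15.7). Then |DS| = |S − D| = 31.2.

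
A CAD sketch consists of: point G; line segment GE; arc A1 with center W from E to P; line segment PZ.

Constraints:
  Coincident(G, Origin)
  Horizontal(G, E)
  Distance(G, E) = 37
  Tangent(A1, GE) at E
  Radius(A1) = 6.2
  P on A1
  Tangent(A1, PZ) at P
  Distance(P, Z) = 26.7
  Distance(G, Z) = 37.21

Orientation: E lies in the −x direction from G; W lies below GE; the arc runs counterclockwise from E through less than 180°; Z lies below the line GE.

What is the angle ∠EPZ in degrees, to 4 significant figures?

112.7°

Checks: |WP| = 6.200 ✓; ∠(WP, PZ) = 90.00° ✓; |PZ| = 26.70 ✓; |GZ| = 37.21 ✓.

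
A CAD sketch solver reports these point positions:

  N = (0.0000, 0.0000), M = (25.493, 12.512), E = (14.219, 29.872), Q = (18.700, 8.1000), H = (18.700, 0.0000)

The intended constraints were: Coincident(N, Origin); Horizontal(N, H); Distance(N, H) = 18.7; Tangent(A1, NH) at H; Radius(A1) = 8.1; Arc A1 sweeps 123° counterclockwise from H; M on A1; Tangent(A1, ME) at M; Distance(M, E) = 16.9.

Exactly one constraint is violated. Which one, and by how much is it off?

Distance(M, E) = 16.9 — off by 3.80.

N = (0.00, 0.00) ✓; N.y = 0.00, H.y = 0.00 ✓; |NH| = 18.70 ✓; ∠(QH, HN) = 90.00° ✓; |QH| = 8.100 ✓; bearing(Q→M) − bearing(Q→H) = 123.0° ✓; |QM| = 8.100 ✓; ∠(QM, ME) = 90.00° ✓; |ME| = 20.70 ✗.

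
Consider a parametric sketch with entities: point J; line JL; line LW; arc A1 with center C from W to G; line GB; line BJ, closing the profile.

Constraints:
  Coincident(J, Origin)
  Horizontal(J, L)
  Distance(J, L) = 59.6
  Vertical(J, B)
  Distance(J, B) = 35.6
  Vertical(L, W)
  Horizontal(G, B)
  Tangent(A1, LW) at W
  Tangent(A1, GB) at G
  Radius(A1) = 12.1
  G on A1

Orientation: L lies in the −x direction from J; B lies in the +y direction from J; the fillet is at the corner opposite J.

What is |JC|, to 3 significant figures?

53.0

J is at the origin; J and L share the same y with |JL| = 59.6 and L on the −x side, so L = (-59.6, 0.00). JB is vertical with |JB| = 35.6 and B on the +y side, so B = (0.00, 35.6). The virtual corner opposite J is at (-59.6, 35.6). Tangency of A1 to LW means the radius CW is perpendicular to LW and the tangent condition forces CG to be normal to GB, with radius 12.1, so the center C sits 12.1 in from both sides at C = (-47.5, 23.5). Then |JC| = |C − J| = 53.0.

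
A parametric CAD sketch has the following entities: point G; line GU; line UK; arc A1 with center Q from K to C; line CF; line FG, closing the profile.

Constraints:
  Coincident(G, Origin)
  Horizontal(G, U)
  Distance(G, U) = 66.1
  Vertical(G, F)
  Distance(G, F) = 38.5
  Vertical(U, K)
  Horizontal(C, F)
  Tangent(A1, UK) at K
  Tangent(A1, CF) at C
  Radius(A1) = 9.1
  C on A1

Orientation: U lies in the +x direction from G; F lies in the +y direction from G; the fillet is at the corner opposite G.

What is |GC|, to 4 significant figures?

68.78

The virtual corner opposite G is at (66.10, 38.50). Since A1 is tangent to UK there, QK ⟂ UK and tangency of A1 to CF means the radius QC is perpendicular to CF, with radius 9.1, so the center Q sits 9.1 in from both sides at Q = (57.00, 29.40). That places the tangent points at K = (66.10, 29.40) on UK and C = (57.00, 38.50) on CF. Then |GC| = |C − G| = 68.78.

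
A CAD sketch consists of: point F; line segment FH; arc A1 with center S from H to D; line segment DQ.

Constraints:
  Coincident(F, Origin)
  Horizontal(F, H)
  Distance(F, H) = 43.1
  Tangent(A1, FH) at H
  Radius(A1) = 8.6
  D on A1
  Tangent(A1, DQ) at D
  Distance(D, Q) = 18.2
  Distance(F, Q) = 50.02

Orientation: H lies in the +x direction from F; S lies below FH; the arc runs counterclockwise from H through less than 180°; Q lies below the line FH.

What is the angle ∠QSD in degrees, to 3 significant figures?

64.7°

Checks: |FH| = 43.10 ✓; |SD| = 8.600 ✓; ∠(SD, DQ) = 90.00° ✓; |DQ| = 18.20 ✓; |FQ| = 50.02 ✓.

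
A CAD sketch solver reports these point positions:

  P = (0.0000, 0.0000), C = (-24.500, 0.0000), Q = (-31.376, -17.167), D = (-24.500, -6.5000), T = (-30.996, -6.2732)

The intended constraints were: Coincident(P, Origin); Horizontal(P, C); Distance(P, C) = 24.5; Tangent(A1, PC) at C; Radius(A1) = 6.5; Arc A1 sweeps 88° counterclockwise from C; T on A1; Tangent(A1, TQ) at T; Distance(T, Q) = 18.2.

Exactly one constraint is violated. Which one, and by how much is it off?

Distance(T, Q) = 18.2 — off by 7.30.

P = (0.00, 0.00) ✓; P.y = 0.00, C.y = 0.00 ✓; |PC| = 24.50 ✓; ∠(DC, CP) = 90.00° ✓; |DC| = 6.500 ✓; bearing(D→T) − bearing(D→C) = 88.00° ✓; |DT| = 6.500 ✓; ∠(DT, TQ) = 90.00° ✓; |TQ| = 10.90 ✗.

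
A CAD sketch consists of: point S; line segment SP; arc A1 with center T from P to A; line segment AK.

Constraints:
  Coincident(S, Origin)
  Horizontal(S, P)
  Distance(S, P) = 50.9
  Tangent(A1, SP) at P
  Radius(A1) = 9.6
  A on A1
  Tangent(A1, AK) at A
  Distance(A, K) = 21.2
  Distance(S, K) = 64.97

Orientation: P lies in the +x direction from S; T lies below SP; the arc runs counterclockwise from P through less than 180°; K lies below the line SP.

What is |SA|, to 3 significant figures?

46.0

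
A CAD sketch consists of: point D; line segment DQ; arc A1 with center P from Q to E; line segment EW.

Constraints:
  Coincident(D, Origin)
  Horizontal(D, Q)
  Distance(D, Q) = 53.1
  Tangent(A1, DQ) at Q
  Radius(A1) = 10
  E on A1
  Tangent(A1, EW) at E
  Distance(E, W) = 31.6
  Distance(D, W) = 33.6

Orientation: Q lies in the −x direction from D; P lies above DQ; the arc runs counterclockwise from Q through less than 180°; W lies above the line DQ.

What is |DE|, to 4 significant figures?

46.34

Checks: |PE| = 10.00 ✓; ∠(PE, EW) = 90.00° ✓; |EW| = 31.60 ✓; |DW| = 33.60 ✓.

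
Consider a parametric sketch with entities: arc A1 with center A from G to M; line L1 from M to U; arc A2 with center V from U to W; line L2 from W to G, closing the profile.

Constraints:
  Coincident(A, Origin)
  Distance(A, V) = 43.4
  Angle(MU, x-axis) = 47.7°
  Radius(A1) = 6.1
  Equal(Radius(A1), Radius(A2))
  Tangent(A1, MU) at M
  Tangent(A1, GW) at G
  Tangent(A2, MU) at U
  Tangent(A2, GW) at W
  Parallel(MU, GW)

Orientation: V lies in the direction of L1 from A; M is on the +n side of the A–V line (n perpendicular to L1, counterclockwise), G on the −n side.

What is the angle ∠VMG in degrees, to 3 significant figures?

82.0°

A is at the origin and V lies 43.4 along u from A, so V = 43.4·u = (29.2, 32.1). Tangency of A1 to both parallel lines with radius 6.1 puts M and G at A ± 6.1·n: M = (-4.51, 4.11), G = (4.51, -4.11). Then cos ∠VMG = MV·MG / (|MV||MG|), giving 82.0°.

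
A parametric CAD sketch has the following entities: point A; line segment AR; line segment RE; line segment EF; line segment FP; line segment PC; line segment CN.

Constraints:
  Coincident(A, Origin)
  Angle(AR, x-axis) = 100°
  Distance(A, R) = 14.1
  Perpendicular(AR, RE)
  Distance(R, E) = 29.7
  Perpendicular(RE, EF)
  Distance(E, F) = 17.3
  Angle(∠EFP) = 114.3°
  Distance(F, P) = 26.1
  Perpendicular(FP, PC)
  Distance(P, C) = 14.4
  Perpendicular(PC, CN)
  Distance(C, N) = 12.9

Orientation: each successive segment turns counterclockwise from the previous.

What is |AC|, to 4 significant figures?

0.8164

A is at the origin; AR runs at 100.0° with length 14.1, so R = (-2.448, 13.89). The perpendicularity gives RE at right angles to AR, so RE runs at -170.0°; with |RE| = 29.7, E = (-31.70, 8.728). RE ⟂ EF, so EF runs at -80.00°; with |EF| = 17.3, F = (-28.69, -8.309). ∠EFP = 114.3° gives FP at -14.30° from the x-axis; with |FP| = 26.1, P = (-3.402, -14.76). The perpendicularity gives PC at right angles to FP, so PC runs at 75.70°; with |PC| = 14.4, C = (0.1550, -0.8016). Then |AC| = |C − A| = 0.8164.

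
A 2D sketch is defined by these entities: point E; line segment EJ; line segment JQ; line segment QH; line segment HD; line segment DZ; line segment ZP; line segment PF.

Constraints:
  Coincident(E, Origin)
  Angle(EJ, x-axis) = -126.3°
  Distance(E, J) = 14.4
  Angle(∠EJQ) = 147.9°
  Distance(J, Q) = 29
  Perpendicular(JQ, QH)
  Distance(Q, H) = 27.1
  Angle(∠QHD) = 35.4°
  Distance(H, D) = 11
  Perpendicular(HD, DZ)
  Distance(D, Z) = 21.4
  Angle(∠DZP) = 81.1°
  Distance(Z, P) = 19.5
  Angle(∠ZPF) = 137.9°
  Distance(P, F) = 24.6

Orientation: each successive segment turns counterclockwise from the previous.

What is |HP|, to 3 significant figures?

20.2

HD ⟂ DZ, so DZ runs at -130°; with |DZ| = 21.4, Z = (-5.74, -52.0). ∠DZP = 81.1° gives ZP at -30.7° from the x-axis; with |ZP| = 19.5, P = (11.0, -61.9). Then |HP| = |P − H| = 20.2.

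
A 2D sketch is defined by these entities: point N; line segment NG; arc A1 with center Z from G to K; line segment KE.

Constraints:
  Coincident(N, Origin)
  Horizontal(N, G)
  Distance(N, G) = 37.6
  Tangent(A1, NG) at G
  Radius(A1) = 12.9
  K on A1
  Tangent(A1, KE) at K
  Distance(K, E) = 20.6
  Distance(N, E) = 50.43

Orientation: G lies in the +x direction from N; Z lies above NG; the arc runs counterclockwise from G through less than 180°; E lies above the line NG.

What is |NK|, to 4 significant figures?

52.00

Checks: |ZK| = 12.90 ✓; ∠(ZK, KE) = 90.00° ✓; |KE| = 20.60 ✓; |NE| = 50.43 ✓.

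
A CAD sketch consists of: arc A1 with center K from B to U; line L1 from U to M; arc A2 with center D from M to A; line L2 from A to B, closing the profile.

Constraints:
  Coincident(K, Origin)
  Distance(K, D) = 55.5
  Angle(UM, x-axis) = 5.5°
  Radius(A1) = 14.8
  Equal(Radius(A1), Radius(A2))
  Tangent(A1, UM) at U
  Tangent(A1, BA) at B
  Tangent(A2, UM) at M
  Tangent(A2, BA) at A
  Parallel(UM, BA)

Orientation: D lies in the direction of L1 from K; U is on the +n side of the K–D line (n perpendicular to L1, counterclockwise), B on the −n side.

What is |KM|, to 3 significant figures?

57.4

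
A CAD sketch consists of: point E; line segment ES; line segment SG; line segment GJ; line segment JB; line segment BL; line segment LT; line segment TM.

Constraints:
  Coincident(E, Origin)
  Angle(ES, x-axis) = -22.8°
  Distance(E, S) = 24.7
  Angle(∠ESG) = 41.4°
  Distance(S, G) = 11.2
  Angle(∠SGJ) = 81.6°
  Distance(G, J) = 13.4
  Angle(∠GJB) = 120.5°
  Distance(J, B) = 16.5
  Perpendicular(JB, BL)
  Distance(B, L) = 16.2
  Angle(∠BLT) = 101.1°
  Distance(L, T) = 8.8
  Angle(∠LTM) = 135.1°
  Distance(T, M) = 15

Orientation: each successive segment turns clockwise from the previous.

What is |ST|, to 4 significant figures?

4.790

JB ⟂ BL, so BL runs at -49.30°; with |BL| = 16.2, L = (32.86, -1.478). ∠BLT = 101.1° gives LT at -128.2° from the x-axis; with |LT| = 8.8, T = (27.41, -8.393). Then |ST| = |T − S| = 4.790.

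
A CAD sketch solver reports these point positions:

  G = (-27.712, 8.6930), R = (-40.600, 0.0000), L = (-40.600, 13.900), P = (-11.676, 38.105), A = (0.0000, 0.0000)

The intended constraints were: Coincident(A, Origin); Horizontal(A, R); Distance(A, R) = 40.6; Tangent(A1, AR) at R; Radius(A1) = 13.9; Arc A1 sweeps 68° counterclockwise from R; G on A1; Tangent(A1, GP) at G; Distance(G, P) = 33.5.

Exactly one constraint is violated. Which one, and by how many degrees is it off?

Tangent(A1, GP) at G — off by 6.60°.

A = (0.00, 0.00) ✓; A.y = 0.00, R.y = 0.00 ✓; |AR| = 40.60 ✓; ∠(LR, RA) = 90.00° ✓; |LR| = 13.90 ✓; bearing(L→G) − bearing(L→R) = 68.00° ✓; |LG| = 13.90 ✓; ∠(LG, GP) = 96.60° ✗; |GP| = 33.50 ✓.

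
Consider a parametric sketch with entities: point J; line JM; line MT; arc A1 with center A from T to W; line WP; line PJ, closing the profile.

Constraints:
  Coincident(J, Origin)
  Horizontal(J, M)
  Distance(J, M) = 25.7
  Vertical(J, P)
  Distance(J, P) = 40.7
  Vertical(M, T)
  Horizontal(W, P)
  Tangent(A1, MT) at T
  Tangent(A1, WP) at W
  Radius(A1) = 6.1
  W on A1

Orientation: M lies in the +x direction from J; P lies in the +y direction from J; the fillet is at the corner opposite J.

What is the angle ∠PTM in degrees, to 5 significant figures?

103.35°

The virtual corner opposite J is at (25.700, 40.700). Since A1 is tangent to MT there, AT ⟂ MT and the tangent condition forces AW to be normal to WP, with radius 6.1, so the center A sits 6.1 in from both sides at A = (19.600, 34.600). That places the tangent points at T = (25.700, 34.600) on MT and W = (19.600, 40.700) on WP. Then cos ∠PTM = TP·TM / (|TP||TM|), giving 103.35°.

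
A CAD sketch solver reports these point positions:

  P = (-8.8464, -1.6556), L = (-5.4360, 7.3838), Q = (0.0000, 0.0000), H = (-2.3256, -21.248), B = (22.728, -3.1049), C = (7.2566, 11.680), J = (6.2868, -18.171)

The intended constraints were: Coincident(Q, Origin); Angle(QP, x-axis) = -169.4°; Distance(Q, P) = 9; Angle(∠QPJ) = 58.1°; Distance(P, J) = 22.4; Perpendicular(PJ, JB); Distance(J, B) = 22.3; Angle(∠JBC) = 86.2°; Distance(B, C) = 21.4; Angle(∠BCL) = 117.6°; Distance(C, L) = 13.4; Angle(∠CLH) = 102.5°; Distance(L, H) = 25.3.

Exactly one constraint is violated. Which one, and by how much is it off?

Distance(L, H) = 25.3 — off by 3.50.

Q = (0.00, 0.00) ✓; QP at -169.4° ✓; |QP| = 9.000 ✓; ∠QPJ = 58.10° ✓; |PJ| = 22.40 ✓; ∠(PJ, JB) = 90.00° ✓; |JB| = 22.30 ✓; ∠JBC = 86.20° ✓; |BC| = 21.40 ✓; ∠BCL = 117.6° ✓; |CL| = 13.40 ✓; ∠CLH = 102.5° ✓; |LH| = 28.80 ✗.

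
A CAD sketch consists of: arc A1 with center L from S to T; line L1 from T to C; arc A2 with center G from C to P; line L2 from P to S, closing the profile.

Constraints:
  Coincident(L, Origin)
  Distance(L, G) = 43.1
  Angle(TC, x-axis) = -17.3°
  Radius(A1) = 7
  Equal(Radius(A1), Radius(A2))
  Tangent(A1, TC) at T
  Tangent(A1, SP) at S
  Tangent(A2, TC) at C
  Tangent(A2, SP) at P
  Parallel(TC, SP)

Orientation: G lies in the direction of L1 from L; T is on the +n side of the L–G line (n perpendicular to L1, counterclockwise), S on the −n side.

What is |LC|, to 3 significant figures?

43.7

Tangency of A1 to both parallel lines with radius 7.0 puts T and S at L ± 7.0·n: T = (2.08, 6.68), S = (-2.08, -6.68). Equal radii place C and P the same way about G: C = G + 7.0·n = (43.2, -6.13), P = G − 7.0·n = (39.1, -19.5). Then |LC| = |C − L| = 43.7.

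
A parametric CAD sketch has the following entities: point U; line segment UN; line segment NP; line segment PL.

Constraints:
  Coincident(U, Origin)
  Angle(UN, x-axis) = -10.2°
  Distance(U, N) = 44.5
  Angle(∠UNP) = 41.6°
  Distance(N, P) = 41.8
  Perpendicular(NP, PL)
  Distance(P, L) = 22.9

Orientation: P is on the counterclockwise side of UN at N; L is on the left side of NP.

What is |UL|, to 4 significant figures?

10.81

U is at the origin; UN runs at -10.2° with length 44.5, so N = 44.5·(cos -10.2°, sin -10.2°) = (43.80, -7.880). ∠UNP = 41.6°, so NP runs at -10.2° + (180° − 41.6°) = 128.2° from the x-axis; with |NP| = 41.8, P = N + 41.8·(cos 128.2°, sin 128.2°) = (17.95, 24.97). NP is perpendicular to PL; with |PL| = 22.9 on the left of NP, L = P + 22.9·(-0.7859, -0.6184) = (-0.04889, 10.81). Then |UL| = |L − U| = 10.81.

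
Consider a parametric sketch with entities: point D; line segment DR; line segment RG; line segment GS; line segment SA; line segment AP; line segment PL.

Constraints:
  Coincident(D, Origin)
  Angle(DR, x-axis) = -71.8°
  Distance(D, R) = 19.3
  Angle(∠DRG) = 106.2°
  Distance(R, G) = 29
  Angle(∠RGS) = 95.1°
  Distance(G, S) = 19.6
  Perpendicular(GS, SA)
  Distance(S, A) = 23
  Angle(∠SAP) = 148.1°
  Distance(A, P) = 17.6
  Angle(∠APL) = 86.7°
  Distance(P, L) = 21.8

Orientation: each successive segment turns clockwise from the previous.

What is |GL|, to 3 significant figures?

26.5

D is at the origin; DR runs at -71.8° with length 19.3, so R = (6.03, -18.3). ∠DRG = 106.2° gives RG at -146° from the x-axis; with |RG| = 29.0, G = (-17.9, -34.7). ∠RGS = 95.1° gives GS at 130° from the x-axis; with |GS| = 19.6, S = (-30.4, -19.6). GS is perpendicular to SA, so SA runs at 39.5°; with |SA| = 23.0, A = (-12.6, -4.96). ∠SAP = 148.1° gives AP at 7.60° from the x-axis; with |AP| = 17.6, P = (4.83, -2.64). ∠APL = 86.7° gives PL at -85.7° from the x-axis; with |PL| = 21.8, L = (6.46, -24.4). Then |GL| = |L − G| = 26.5.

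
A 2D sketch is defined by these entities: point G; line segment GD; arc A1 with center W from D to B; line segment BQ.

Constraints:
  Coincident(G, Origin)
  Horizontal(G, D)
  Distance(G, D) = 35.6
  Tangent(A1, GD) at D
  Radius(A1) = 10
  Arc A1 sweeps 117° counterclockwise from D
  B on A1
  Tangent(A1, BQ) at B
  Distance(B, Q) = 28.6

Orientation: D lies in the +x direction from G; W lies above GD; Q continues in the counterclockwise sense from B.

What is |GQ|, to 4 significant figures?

50.95

G is at the origin; G and D share the same y with |GD| = 35.6 and D on the +x side, so D = (35.60, 0.000). The tangent condition forces WD to be normal to GD, so W = D + (0, 10) = (35.60, 10.00). On A1, D sits at bearing -90° from W; a 117° counterclockwise sweep puts B at bearing 27°, so B = W + 10.0·(cos 27°, sin 27°) = (44.51, 14.54). Tangency of A1 to BQ means the radius WB is perpendicular to BQ, so BQ runs along (−sin 27°, cos 27°); with |BQ| = 28.6, Q = (31.53, 40.02). Then |GQ| = |Q − G| = 50.95.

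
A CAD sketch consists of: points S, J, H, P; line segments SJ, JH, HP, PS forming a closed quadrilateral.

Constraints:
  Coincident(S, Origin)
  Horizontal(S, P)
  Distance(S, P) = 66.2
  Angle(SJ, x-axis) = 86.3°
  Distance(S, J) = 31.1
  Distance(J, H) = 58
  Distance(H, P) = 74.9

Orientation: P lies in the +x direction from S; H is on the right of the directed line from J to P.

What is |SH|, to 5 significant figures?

26.942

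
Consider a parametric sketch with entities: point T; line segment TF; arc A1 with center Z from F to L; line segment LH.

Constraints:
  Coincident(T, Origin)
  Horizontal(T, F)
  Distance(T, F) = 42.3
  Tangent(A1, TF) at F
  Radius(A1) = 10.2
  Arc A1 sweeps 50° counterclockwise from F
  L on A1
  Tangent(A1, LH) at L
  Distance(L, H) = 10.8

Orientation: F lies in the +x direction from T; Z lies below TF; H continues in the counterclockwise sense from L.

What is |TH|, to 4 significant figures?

30.01

T is at the origin; TF is horizontal with |TF| = 42.3 and F on the +x side, so F = (42.30, 0.000). Tangency of A1 to TF means the radius ZF is perpendicular to TF, so Z = F + (0, -10.2) = (42.30, -10.20). On A1, F sits at bearing 90° from Z; a 50° counterclockwise sweep puts L at bearing 140°, so L = Z + 10.2·(cos 140°, sin 140°) = (34.49, -3.644). The tangent condition forces ZL to be normal to LH, so LH runs along (−sin 140°, cos 140°); with |LH| = 10.8, H = (27.54, -11.92). Then |TH| = |H − T| = 30.01.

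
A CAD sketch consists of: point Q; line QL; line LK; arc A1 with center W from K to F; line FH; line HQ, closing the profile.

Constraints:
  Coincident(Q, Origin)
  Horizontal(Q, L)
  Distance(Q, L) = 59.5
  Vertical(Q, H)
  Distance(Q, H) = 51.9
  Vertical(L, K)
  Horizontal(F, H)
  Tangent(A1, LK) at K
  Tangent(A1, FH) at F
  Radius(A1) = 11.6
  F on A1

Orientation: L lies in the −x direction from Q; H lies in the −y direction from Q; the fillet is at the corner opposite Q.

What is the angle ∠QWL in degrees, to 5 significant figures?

65.983°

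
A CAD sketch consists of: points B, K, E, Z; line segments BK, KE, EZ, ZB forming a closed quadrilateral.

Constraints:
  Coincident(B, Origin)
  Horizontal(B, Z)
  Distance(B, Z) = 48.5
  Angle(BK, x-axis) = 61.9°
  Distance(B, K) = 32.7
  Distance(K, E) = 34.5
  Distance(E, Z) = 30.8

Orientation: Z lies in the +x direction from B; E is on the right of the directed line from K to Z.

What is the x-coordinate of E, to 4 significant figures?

18.20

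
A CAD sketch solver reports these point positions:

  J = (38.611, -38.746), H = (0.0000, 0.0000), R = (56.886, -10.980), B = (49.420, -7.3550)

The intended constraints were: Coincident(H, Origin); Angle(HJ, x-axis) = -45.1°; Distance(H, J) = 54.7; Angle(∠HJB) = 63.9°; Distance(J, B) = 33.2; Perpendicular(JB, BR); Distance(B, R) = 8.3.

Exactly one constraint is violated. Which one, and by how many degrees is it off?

Perpendicular(JB, BR) — off by 6.90°.

H = (0.00, 0.00) ✓; HJ at -45.10° ✓; |HJ| = 54.70 ✓; ∠HJB = 63.90° ✓; |JB| = 33.20 ✓; ∠(JB, BR) = 96.90° ✗; |BR| = 8.300 ✓.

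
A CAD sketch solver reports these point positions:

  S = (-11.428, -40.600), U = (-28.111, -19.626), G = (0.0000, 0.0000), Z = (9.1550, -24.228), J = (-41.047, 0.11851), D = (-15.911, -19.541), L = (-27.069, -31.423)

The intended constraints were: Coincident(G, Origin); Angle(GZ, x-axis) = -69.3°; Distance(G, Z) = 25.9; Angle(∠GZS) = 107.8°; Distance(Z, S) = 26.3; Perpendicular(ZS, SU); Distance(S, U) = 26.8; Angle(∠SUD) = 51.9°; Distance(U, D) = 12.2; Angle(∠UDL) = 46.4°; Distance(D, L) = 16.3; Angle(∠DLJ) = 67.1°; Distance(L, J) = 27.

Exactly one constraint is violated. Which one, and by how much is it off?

Distance(L, J) = 27 — off by 7.50.

G = (0.00, 0.00) ✓; GZ at -69.30° ✓; |GZ| = 25.90 ✓; ∠GZS = 107.8° ✓; |ZS| = 26.30 ✓; ∠(ZS, SU) = 90.00° ✓; |SU| = 26.80 ✓; ∠SUD = 51.90° ✓; |UD| = 12.20 ✓; ∠UDL = 46.40° ✓; |DL| = 16.30 ✓; ∠DLJ = 67.10° ✓; |LJ| = 34.50 ✗.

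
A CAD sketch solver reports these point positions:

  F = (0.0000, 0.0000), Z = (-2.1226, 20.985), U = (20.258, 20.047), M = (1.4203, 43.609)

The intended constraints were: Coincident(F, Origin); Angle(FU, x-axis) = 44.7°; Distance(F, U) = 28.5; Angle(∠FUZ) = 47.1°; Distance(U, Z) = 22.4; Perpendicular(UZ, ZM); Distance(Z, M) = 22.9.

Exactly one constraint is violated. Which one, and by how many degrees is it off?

Perpendicular(UZ, ZM) — off by 6.50°.

F = (0.00, 0.00) ✓; FU at 44.70° ✓; |FU| = 28.50 ✓; ∠FUZ = 47.10° ✓; |UZ| = 22.40 ✓; ∠(UZ, ZM) = 96.50° ✗; |ZM| = 22.90 ✓.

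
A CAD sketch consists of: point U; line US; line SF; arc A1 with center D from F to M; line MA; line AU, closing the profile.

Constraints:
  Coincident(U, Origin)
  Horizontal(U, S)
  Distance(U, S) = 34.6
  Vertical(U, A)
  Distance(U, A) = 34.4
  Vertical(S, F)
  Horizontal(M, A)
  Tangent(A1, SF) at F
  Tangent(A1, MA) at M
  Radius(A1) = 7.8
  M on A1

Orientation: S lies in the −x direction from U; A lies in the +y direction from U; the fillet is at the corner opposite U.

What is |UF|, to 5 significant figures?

43.643

U is at the origin; US is horizontal with |US| = 34.6 and S on the −x side, so S = (-34.600, 0.0000). UA is vertical with |UA| = 34.4 and A on the +y side, so A = (0.0000, 34.400). The virtual corner opposite U is at (-34.600, 34.400). Tangency of A1 to SF means the radius DF is perpendicular to SF and since A1 is tangent to MA there, DM ⟂ MA, with radius 7.8, so the center D sits 7.8 in from both sides at D = (-26.800, 26.600). That places the tangent points at F = (-34.600, 26.600) on SF and M = (-26.800, 34.400) on MA. Then |UF| = |F − U| = 43.643.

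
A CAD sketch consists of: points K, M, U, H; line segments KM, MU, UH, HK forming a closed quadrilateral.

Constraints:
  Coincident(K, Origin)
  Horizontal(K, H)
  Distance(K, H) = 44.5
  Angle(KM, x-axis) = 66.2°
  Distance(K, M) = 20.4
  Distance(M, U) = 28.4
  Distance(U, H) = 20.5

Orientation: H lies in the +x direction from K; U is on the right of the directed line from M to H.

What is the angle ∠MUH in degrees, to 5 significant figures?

112.04°

Checks: |MU| = 28.40 ✓; |UH| = 20.50 ✓.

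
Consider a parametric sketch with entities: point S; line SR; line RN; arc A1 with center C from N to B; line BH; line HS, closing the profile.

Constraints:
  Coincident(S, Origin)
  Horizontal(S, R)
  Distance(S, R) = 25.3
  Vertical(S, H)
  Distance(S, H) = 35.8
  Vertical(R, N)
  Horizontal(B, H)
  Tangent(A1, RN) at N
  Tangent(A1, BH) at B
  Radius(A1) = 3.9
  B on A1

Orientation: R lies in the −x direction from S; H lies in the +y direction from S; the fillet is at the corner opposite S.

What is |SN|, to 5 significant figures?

40.715

S is at the origin; S and R share the same y with |SR| = 25.3 and R on the −x side, so R = (-25.300, 0.0000). SH is vertical with |SH| = 35.8 and H on the +y side, so H = (0.0000, 35.800). The virtual corner opposite S is at (-25.300, 35.800). Since A1 is tangent to RN there, CN ⟂ RN and since A1 is tangent to BH there, CB ⟂ BH, with radius 3.9, so the center C sits 3.9 in from both sides at C = (-21.400, 31.900). That places the tangent points at N = (-25.300, 31.900) on RN and B = (-21.400, 35.800) on BH. Then |SN| = |N − S| = 40.715.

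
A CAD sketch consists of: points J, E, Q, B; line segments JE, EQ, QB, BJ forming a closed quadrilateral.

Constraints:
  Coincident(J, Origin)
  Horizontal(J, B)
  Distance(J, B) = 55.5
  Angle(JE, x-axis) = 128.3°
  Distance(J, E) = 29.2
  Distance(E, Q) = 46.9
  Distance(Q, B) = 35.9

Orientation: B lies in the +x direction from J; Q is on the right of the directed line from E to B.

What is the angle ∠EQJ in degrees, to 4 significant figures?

22.92°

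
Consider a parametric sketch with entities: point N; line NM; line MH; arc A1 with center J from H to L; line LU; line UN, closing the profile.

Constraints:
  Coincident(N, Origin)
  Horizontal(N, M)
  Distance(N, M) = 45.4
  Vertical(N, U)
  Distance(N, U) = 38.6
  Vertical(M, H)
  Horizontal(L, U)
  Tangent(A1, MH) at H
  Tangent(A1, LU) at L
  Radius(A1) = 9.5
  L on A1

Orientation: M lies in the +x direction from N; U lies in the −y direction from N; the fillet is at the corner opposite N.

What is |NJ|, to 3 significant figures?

46.2

N is at the origin; N and M share the same y with |NM| = 45.4 and M on the +x side, so M = (45.4, 0.00). N and U share the same x with |NU| = 38.6 and U on the −y side, so U = (0.00, -38.6). The virtual corner opposite N is at (45.4, -38.6). Tangency of A1 to MH means the radius JH is perpendicular to MH and tangency of A1 to LU means the radius JL is perpendicular to LU, with radius 9.5, so the center J sits 9.5 in from both sides at J = (35.9, -29.1). Then |NJ| = |J − N| = 46.2.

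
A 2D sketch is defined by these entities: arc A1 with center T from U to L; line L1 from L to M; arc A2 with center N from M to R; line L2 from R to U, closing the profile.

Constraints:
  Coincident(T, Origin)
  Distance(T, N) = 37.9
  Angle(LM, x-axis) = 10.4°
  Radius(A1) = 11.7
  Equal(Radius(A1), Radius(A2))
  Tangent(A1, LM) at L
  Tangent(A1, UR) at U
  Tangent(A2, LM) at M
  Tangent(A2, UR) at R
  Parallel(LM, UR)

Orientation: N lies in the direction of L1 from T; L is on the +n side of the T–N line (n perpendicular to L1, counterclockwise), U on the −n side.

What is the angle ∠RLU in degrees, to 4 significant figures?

58.31°

The slot axis is L1's direction at 10.4°, so u = (cos 10.4°, sin 10.4°) = (0.9836, 0.1805) and n = (−sin 10.4°, cos 10.4°) = (-0.1805, 0.9836). T is at the origin and N lies 37.9 along u from T, so N = 37.9·u = (37.28, 6.842). Tangency of A1 to both parallel lines with radius 11.7 puts L and U at T ± 11.7·n: L = (-2.112, 11.51), U = (2.112, -11.51). Equal radii place M and R the same way about N: M = N + 11.7·n = (35.17, 18.35), R = N − 11.7·n = (39.39, -4.666). Then cos ∠RLU = LR·LU / (|LR||LU|), giving 58.31°.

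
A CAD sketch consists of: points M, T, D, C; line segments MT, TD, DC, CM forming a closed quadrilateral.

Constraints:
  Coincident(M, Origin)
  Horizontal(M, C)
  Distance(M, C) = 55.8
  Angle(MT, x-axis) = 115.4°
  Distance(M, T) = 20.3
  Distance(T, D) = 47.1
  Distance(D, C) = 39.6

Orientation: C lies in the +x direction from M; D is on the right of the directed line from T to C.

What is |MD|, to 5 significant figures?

27.741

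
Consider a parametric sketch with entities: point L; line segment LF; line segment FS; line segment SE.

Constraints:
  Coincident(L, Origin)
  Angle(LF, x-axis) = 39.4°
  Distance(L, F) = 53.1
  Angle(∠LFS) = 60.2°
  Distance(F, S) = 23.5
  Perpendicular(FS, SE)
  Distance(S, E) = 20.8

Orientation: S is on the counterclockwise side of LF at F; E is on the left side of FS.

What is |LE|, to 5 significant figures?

25.443

∠LFS = 60.2°, so FS runs at 39.4° + (180° − 60.2°) = 159.20° from the x-axis; with |FS| = 23.5, S = F + 23.5·(cos 159.20°, sin 159.20°) = (19.064, 42.049). FS ⟂ SE; with |SE| = 20.8 on the left of FS, E = S + 20.8·(-0.35511, -0.93483) = (11.678, 22.605). Then |LE| = |E − L| = 25.443.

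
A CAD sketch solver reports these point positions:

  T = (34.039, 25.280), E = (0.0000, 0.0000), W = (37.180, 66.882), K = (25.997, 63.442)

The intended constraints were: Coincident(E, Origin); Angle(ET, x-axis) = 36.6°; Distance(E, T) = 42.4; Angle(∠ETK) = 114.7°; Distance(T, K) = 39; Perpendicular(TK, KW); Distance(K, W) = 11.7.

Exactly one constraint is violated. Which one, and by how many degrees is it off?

Perpendicular(TK, KW) — off by 5.20°.

E = (0.00, 0.00) ✓; ET at 36.60° ✓; |ET| = 42.40 ✓; ∠ETK = 114.7° ✓; |TK| = 39.00 ✓; ∠(TK, KW) = 84.80° ✗; |KW| = 11.70 ✓.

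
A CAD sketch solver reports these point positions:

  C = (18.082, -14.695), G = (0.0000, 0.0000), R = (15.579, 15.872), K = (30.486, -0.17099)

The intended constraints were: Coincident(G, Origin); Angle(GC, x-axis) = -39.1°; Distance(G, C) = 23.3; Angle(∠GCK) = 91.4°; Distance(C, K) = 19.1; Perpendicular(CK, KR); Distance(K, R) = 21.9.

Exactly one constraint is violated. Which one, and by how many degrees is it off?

Perpendicular(CK, KR) — off by 6.60°.

G = (0.00, 0.00) ✓; GC at -39.10° ✓; |GC| = 23.30 ✓; ∠GCK = 91.40° ✓; |CK| = 19.10 ✓; ∠(CK, KR) = 83.40° ✗; |KR| = 21.90 ✓.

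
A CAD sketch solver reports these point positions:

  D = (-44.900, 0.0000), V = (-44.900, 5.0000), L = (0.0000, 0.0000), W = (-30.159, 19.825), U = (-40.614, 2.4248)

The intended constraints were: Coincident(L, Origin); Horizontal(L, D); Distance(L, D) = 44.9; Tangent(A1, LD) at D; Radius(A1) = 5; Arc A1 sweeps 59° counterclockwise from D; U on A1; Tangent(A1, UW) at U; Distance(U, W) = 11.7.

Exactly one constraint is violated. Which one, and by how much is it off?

Distance(U, W) = 11.7 — off by 8.60.

L = (0.00, 0.00) ✓; L.y = 0.00, D.y = 0.00 ✓; |LD| = 44.90 ✓; ∠(VD, DL) = 90.00° ✓; |VD| = 5.000 ✓; bearing(V→U) − bearing(V→D) = 59.00° ✓; |VU| = 5.000 ✓; ∠(VU, UW) = 90.00° ✓; |UW| = 20.30 ✗.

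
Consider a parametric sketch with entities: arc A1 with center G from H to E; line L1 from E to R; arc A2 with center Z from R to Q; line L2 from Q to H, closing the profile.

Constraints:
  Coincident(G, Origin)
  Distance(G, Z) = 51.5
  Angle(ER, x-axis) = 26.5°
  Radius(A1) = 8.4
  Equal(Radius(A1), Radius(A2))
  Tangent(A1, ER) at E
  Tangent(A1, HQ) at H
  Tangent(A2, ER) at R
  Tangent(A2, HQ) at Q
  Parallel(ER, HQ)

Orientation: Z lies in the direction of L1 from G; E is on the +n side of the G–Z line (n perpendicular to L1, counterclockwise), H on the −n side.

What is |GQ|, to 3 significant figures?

52.2

The slot axis is L1's direction at 26.5°, so u = (cos 26.5°, sin 26.5°) = (0.895, 0.446) and n = (−sin 26.5°, cos 26.5°) = (-0.446, 0.895). G is at the origin and Z lies 51.5 along u from G, so Z = 51.5·u = (46.1, 23.0). Tangency of A1 to both parallel lines with radius 8.4 puts E and H at G ± 8.4·n: E = (-3.75, 7.52), H = (3.75, -7.52). Equal radii place R and Q the same way about Z: R = Z + 8.4·n = (42.3, 30.5), Q = Z − 8.4·n = (49.8, 15.5). Then |GQ| = |Q − G| = 52.2.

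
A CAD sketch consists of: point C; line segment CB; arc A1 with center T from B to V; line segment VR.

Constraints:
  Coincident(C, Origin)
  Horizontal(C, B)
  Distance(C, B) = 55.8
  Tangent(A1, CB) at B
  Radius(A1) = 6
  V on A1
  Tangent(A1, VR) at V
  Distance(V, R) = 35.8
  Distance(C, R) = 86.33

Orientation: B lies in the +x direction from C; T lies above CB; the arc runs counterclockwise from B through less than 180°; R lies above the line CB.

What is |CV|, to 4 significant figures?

60.99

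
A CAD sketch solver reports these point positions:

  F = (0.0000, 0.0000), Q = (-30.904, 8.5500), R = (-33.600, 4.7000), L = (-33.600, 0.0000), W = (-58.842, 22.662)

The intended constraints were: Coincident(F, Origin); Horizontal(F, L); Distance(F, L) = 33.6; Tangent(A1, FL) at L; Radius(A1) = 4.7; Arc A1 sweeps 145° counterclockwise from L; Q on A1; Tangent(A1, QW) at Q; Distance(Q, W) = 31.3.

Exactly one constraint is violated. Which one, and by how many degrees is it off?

Tangent(A1, QW) at Q — off by 8.20°.

F = (0.00, 0.00) ✓; F.y = 0.00, L.y = 0.00 ✓; |FL| = 33.60 ✓; ∠(RL, LF) = 90.00° ✓; |RL| = 4.700 ✓; bearing(R→Q) − bearing(R→L) = 145.0° ✓; |RQ| = 4.700 ✓; ∠(RQ, QW) = 81.80° ✗; |QW| = 31.30 ✓.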